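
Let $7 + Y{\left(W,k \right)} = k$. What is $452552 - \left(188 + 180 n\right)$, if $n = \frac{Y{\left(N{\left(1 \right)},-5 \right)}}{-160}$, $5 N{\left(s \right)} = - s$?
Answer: $\frac{904701}{2} \approx 4.5235 \cdot 10^{5}$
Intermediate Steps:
$N{\left(s \right)} = - \frac{s}{5}$ ($N{\left(s \right)} = \frac{\left(-1\right) s}{5} = - \frac{s}{5}$)
$Y{\left(W,k \right)} = -7 + k$
$n = \frac{3}{40}$ ($n = \frac{-7 - 5}{-160} = \left(-12\right) \left(- \frac{1}{160}\right) = \frac{3}{40} \approx 0.075$)
$452552 - \left(188 + 180 n\right) = 452552 - \frac{403}{2} = \frac{904701}{2}$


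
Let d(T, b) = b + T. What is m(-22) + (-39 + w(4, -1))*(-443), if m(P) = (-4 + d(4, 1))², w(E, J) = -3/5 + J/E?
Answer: 353091/20 ≈ 17655.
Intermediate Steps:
w(E, J) = -⅗ + J/E (w(E, J) = -3*⅕ + J/E = -⅗ + J/E)
d(T, b) = T + b
m(P) = 1 (m(P) = (-4 + (4 + 1))² = (-4 + 5)² = 1² = 1)
m(-22) + (-39 + w(4, -1))*(-443) = 1 + (-39 + (-⅗ - 1/4))*(-443) = 1 + (-39 + (-⅗ - 1*¼))*(-443) = 1 + (-39 + (-⅗ - ¼))*(-443) = 1 + (-39 - 17/20)*(-443) = 1 - 797/20*(-443) = 1 + 353071/20 = 353091/20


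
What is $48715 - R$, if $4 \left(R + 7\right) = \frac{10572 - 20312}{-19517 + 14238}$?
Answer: $\frac{257201003}{5279} \approx 48722.0$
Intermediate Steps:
$R = - \frac{34518}{5279}$ ($R = -7 + \frac{\left(10572 - 20312\right) \frac{1}{-19517 + 14238}}{4} = -7 + \frac{\left(-9740\right) \frac{1}{-5279}}{4} = -7 + \frac{\left(-9740\right) \left(- \frac{1}{5279}\right)}{4} = -7 + \frac{1}{4} \cdot \frac{9740}{5279} = -7 + \frac{2435}{5279} = - \frac{34518}{5279} \approx -6.5387$)
$48715 - R = 48715 - - \frac{34518}{5279} = 48715 + \frac{34518}{5279} = \frac{257201003}{5279}$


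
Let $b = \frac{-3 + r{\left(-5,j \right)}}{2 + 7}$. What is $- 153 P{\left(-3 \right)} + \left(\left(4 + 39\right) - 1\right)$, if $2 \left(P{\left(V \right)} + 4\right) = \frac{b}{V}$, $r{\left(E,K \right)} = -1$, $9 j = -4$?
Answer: $\frac{1928}{3} \approx 642.67$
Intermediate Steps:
$j = - \frac{4}{9}$ ($j = \frac{1}{9} \left(-4\right) = - \frac{4}{9} \approx -0.44444$)
$b = - \frac{4}{9}$ ($b = \frac{-3 - 1}{2 + 7} = - \frac{4}{9} \approx -0.44444$)
$P{\left(V \right)} = -4 - \frac{2}{9 V}$ ($P{\left(V \right)} = -4 + \frac{\left(- \frac{4}{9}\right) \frac{1}{V}}{2} = -4 - \frac{2}{9 V}$)
$- 153 P{\left(-3 \right)} + \left(\left(4 + 39\right) - 1\right) = - 153 \left(-4 - \frac{2}{9 \left(-3\right)}\right) + \left(\left(4 + 39\right) - 1\right) = - 153 \left(-4 - - \frac{2}{27}\right) + \left(43 - 1\right) = - 153 \left(-4 + \frac{2}{27}\right) + 42 = \left(-153\right) \left(- \frac{106}{27}\right) + 42 = \frac{1802}{3} + 42 = \frac{1928}{3}$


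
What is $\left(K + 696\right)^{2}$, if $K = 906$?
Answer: $2566404$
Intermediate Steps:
$\left(K + 696\right)^{2} = \left(906 + 696\right)^{2} = 1602^{2} = 2566404$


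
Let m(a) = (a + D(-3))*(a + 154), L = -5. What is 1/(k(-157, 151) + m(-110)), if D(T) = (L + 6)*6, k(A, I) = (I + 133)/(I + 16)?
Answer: -167/763908 ≈ -0.00021861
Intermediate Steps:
k(A, I) = (133 + I)/(16 + I)
D(T) = 6 (D(T) = (-5 + 6)*6 = 1*6 = 6)
m(a) = (6 + a)*(154 + a) (m(a) = (a + 6)*(a + 154) = (6 + a)*(154 + a))
1/(k(-157, 151) + m(-110)) = 1/((133 + 151)/(16 + 151) + (924 + (-110)² + 160*(-110))) = 1/(284/167 + (924 + 12100 - 17600)) = 1/((1/167)*284 - 4576) = 1/(284/167 - 4576) = 1/(-763908/167) = -167/763908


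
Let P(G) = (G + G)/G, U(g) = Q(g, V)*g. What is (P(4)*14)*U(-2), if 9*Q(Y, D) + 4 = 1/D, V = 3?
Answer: 616/27 ≈ 22.815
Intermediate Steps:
Q(Y, D) = -4/9 + 1/(9*D) (Q(Y, D) = -4/9 + (1/D)/9 = -4/9 + 1/(9*D))
U(g) = -11*g/27 (U(g) = ((⅑)*(1 - 4*3)/3)*g = ((⅑)*(⅓)*(1 - 12))*g = ((⅑)*(⅓)*(-11))*g = -11*g/27)
P(G) = 2 (P(G) = (2*G)/G = 2)
(P(4)*14)*U(-2) = (2*14)*(-11/27*(-2)) = 28*(22/27) = 616/27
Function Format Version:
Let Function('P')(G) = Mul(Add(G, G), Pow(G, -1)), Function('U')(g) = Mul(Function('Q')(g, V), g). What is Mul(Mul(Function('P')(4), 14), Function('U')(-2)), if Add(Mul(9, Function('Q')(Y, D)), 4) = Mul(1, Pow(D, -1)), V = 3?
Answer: Rational(616, 27) ≈ 22.815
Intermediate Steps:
Function('Q')(Y, D) = Add(Rational(-4, 9), Mul(Rational(1, 9), Pow(D, -1))) (Function('Q')(Y, D) = Add(Rational(-4, 9), Mul(Rational(1, 9), Mul(1, Pow(D, -1)))) = Add(Rational(-4, 9), Mul(Rational(1, 9), Pow(D, -1))))
Function('U')(g) = Mul(Rational(-11, 27), g) (Function('U')(g) = Mul(Mul(Rational(1, 9), Pow(3, -1), Add(1, Mul(-4, 3))), g) = Mul(Mul(Rational(1, 9), Rational(1, 3), Add(1, -12)), g) = Mul(Mul(Rational(1, 9), Rational(1, 3), -11), g) = Mul(Rational(-11, 27), g))
Function('P')(G) = 2 (Function('P')(G) = Mul(Mul(2, G), Pow(G, -1)) = 2)
Mul(Mul(Function('P')(4), 14), Function('U')(-2)) = Mul(Mul(2, 14), Mul(Rational(-11, 27), -2)) = Mul(28, Rational(22, 27)) = Rational(616, 27)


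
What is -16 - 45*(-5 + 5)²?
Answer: -16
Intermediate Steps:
-16 - 45*(-5 + 5)² = -16 - 45*0² = -16 - 45*0 = -16 + 0 = -16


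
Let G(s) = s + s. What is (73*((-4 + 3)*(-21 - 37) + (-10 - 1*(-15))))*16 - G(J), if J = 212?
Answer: 73160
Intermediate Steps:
G(s) = 2*s
(73*((-4 + 3)*(-21 - 37) + (-10 - 1*(-15))))*16 - G(J) = (73*((-4 + 3)*(-21 - 37) + (-10 - 1*(-15))))*16 - 2*212 = (73*(-1*(-58) + (-10 + 15)))*16 - 1*424 = (73*(58 + 5))*16 - 424 = (73*63)*16 - 424 = 4599*16 - 424 = 73584 - 424 = 73160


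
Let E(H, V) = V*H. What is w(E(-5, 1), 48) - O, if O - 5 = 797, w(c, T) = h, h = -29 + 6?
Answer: -825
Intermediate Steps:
E(H, V) = H*V
h = -23
w(c, T) = -23
O = 802 (O = 5 + 797 = 802)
w(E(-5, 1), 48) - O = -23 - 1*802 = -23 - 802 = -825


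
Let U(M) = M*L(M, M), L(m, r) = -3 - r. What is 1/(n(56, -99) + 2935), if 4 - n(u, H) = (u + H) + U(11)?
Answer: 1/3136 ≈ 0.00031888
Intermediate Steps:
U(M) = M*(-3 - M)
n(u, H) = 158 - H - u (n(u, H) = 4 - ((u + H) - 1*11*(3 + 11)) = 4 - ((H + u) - 1*11*14) = 4 - ((H + u) - 154) = 4 - (-154 + H + u) = 4 + (154 - H - u) = 158 - H - u)
1/(n(56, -99) + 2935) = 1/((158 - 1*(-99) - 1*56) + 2935) = 1/((158 + 99 - 56) + 2935) = 1/(201 + 2935) = 1/3136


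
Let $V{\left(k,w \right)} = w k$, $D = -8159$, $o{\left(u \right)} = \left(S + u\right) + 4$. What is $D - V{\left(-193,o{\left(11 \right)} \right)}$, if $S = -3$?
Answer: $-5843$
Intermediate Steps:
$o{\left(u \right)} = 1 + u$ ($o{\left(u \right)} = \left(-3 + u\right) + 4 = 1 + u$)
$V{\left(k,w \right)} = k w$
$D - V{\left(-193,o{\left(11 \right)} \right)} = -8159 - - 193 \left(1 + 11\right) = -8159 - \left(-193\right) 12 = -8159 - -2316 = -8159 + 2316 = -5843$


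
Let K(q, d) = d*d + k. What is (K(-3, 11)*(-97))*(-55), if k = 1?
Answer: 650870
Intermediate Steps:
K(q, d) = 1 + d² (K(q, d) = d*d + 1 = d² + 1 = 1 + d²)
(K(-3, 11)*(-97))*(-55) = ((1 + 11²)*(-97))*(-55) = ((1 + 121)*(-97))*(-55) = (122*(-97))*(-55) = -11834*(-55) = 650870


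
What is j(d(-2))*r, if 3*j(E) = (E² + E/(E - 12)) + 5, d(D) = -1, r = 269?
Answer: 21251/39 ≈ 544.90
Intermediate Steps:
j(E) = 5/3 + E²/3 + E/(3*(-12 + E)) (j(E) = ((E² + E/(E - 12)) + 5)/3 = ((E² + E/(-12 + E)) + 5)/3 = (5 + E² + E/(-12 + E))/3 = 5/3 + E²/3 + E/(3*(-12 + E)))
j(d(-2))*r = ((-60 + (-1)³ - 12*(-1)² + 6*(-1))/(3*(-12 - 1)))*269 = ((⅓)*(-60 - 1 - 12*1 - 6)/(-13))*269 = ((⅓)*(-1/13)*(-60 - 1 - 12 - 6))*269 = ((⅓)*(-1/13)*(-79))*269 = (79/39)*269 = 21251/39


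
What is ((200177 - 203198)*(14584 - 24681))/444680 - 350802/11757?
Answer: 67543190883/1742700920 ≈ 38.758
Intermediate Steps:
((200177 - 203198)*(14584 - 24681))/444680 - 350802/11757 = -3021*(-10097)*(1/444680) - 350802*1/11757 = 30503037*(1/444680) - 116934/3919 = 30503037/444680 - 116934/3919 = 67543190883/1742700920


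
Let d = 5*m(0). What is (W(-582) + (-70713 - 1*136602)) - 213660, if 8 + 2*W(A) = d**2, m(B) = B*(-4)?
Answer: -420979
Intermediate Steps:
m(B) = -4*B
d = 0 (d = 5*(-4*0) = 5*0 = 0)
W(A) = -4 (W(A) = -4 + (1/2)*0**2 = -4 + (1/2)*0 = -4 + 0 = -4)
(W(-582) + (-70713 - 1*136602)) - 213660 = (-4 + (-70713 - 1*136602)) - 213660 = (-4 + (-70713 - 136602)) - 213660 = (-4 - 207315) - 213660 = -207319 - 213660 = -420979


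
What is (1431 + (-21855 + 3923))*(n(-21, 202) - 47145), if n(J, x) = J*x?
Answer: 847936887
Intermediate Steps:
(1431 + (-21855 + 3923))*(n(-21, 202) - 47145) = (1431 + (-21855 + 3923))*(-21*202 - 47145) = (1431 - 17932)*(-4242 - 47145) = -16501*(-51387) = 847936887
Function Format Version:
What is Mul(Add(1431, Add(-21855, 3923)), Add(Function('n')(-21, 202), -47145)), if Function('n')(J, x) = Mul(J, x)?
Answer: 847936887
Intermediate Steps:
Mul(Add(1431, Add(-21855, 3923)), Add(Function('n')(-21, 202), -47145)) = Mul(Add(1431, Add(-21855, 3923)), Add(Mul(-21, 202), -47145)) = Mul(Add(1431, -17932), Add(-4242, -47145)) = Mul(-16501, -51387) = 847936887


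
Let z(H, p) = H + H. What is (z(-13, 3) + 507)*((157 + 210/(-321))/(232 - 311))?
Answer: -8046649/8453 ≈ -951.93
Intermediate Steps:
z(H, p) = 2*H
(z(-13, 3) + 507)*((157 + 210/(-321))/(232 - 311)) = (2*(-13) + 507)*((157 + 210/(-321))/(232 - 311)) = (-26 + 507)*((157 + 210*(-1/321))/(-79)) = 481*((157 - 70/107)*(-1/79)) = 481*((16729/107)*(-1/79)) = 481*(-16729/8453) = -8046649/8453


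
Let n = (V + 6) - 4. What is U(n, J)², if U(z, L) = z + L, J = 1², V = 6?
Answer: 81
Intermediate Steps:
J = 1
n = 8 (n = (6 + 6) - 4 = 12 - 4 = 8)
U(z, L) = L + z
U(n, J)² = (1 + 8)² = 9² = 81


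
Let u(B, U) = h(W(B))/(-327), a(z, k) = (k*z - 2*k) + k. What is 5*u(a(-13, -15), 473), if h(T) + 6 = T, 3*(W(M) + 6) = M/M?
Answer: 175/981 ≈ 0.17839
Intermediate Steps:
W(M) = -17/3 (W(M) = -6 + (M/M)/3 = -6 + (1/3)*1 = -6 + 1/3 = -17/3)
h(T) = -6 + T
a(z, k) = -k + k*z (a(z, k) = (-2*k + k*z) + k = -k + k*z)
u(B, U) = 35/981 (u(B, U) = (-6 - 17/3)/(-327) = -35/3*(-1/327) = 35/981)
5*u(a(-13, -15), 473) = 5*(35/981) = 175/981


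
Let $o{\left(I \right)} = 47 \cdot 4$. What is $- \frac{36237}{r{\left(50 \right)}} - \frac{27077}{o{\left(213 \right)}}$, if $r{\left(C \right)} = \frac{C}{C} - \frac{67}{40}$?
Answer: $\frac{90590387}{1692} \approx 53540.0$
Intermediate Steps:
$r{\left(C \right)} = - \frac{27}{40}$ ($r{\left(C \right)} = 1 - \frac{67}{40} = - \frac{27}{40}$)
$o{\left(I \right)} = 188$
$- \frac{36237}{r{\left(50 \right)}} - \frac{27077}{o{\left(213 \right)}} = - \frac{36237}{- \frac{27}{40}} - \frac{27077}{188} = \left(-36237\right) \left(- \frac{40}{27}\right) - \frac{27077}{188} = \frac{483160}{9} - \frac{27077}{188} = \frac{90590387}{1692}$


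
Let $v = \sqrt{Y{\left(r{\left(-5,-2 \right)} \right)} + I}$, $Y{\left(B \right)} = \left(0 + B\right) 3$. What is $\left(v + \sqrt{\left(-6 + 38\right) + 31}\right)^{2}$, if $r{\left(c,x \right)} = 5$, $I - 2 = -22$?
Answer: $58 + 6 i \sqrt{35} \approx 58.0 + 35.496 i$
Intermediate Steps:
$I = -20$ ($I = 2 - 22 = -20$)
$Y{\left(B \right)} = 3 B$ ($Y{\left(B \right)} = B 3 = 3 B$)
$v = i \sqrt{5}$ ($v = \sqrt{3 \cdot 5 - 20} = \sqrt{15 - 20} = \sqrt{-5} = i \sqrt{5} \approx 2.2361 i$)
$\left(v + \sqrt{\left(-6 + 38\right) + 31}\right)^{2} = \left(i \sqrt{5} + \sqrt{\left(-6 + 38\right) + 31}\right)^{2} = \left(i \sqrt{5} + \sqrt{32 + 31}\right)^{2} = \left(i \sqrt{5} + \sqrt{63}\right)^{2} = \left(i \sqrt{5} + 3 \sqrt{7}\right)^{2} = \left(3 \sqrt{7} + i \sqrt{5}\right)^{2}$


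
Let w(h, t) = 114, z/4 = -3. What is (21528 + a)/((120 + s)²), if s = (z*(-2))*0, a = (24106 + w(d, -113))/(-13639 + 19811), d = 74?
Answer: 33223759/22219200 ≈ 1.4953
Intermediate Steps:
z = -12 (z = 4*(-3) = -12)
a = 6055/1543 (a = (24106 + 114)/(-13639 + 19811) = 24220/6172 = 24220*(1/6172) = 6055/1543 ≈ 3.9242)
s = 0 (s = -12*(-2)*0 = 24*0 = 0)
(21528 + a)/((120 + s)²) = (21528 + 6055/1543)/((120 + 0)²) = 33223759/(1543*(120²)) = (33223759/1543)/14400 = (33223759/1543)*(1/14400) = 33223759/22219200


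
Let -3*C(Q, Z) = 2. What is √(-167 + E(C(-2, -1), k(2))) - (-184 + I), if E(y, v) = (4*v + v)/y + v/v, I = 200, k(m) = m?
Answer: -16 + I*√181 ≈ -16.0 + 13.454*I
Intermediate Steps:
C(Q, Z) = -⅔ (C(Q, Z) = -⅓*2 = -⅔)
E(y, v) = 1 + 5*v/y (E(y, v) = (5*v)/y + 1 = 5*v/y + 1 = 1 + 5*v/y)
√(-167 + E(C(-2, -1), k(2))) - (-184 + I) = √(-167 + (-⅔ + 5*2)/(-⅔)) - (-184 + 200) = √(-167 - 3*(-⅔ + 10)/2) - 1*16 = √(-167 - 3/2*28/3) - 16 = √(-167 - 14) - 16 = √(-181) - 16 = I*√181 - 16 = -16 + I*√181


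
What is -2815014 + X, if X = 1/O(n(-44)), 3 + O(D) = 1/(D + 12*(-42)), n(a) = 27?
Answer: -4031100525/1432 ≈ -2.8150e+6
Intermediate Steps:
O(D) = -3 + 1/(-504 + D) (O(D) = -3 + 1/(D + 12*(-42)) = -3 + 1/(D - 504) = -3 + 1/(-504 + D))
X = -477/1432 (X = 1/((1513 - 3*27)/(-504 + 27)) = 1/((1513 - 81)/(-477)) = 1/(-1/477*1432) = 1/(-1432/477) = -477/1432 ≈ -0.33310)
-2815014 + X = -2815014 - 477/1432 = -4031100525/1432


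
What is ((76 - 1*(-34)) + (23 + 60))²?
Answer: 37249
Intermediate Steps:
((76 - 1*(-34)) + (23 + 60))² = ((76 + 34) + 83)² = (110 + 83)² = 193² = 37249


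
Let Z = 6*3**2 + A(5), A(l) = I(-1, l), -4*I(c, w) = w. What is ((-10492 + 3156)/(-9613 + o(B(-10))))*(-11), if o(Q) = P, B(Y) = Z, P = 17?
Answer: -20174/2399 ≈ -8.4093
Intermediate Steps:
I(c, w) = -w/4
A(l) = -l/4
Z = 211/4 (Z = 6*3**2 - 1/4*5 = 6*9 - 5/4 = 54 - 5/4 = 211/4 ≈ 52.750)
B(Y) = 211/4
o(Q) = 17
((-10492 + 3156)/(-9613 + o(B(-10))))*(-11) = ((-10492 + 3156)/(-9613 + 17))*(-11) = -7336/(-9596)*(-11) = -7336*(-1/9596)*(-11) = (1834/2399)*(-11) = -20174/2399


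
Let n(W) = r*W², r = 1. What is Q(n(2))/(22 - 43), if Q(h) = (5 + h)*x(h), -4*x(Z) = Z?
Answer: 3/7 ≈ 0.42857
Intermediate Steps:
n(W) = W² (n(W) = 1*W² = W²)
x(Z) = -Z/4
Q(h) = -h*(5 + h)/4 (Q(h) = (5 + h)*(-h/4) = -h*(5 + h)/4)
Q(n(2))/(22 - 43) = (-¼*2²*(5 + 2²))/(22 - 43) = (-¼*4*(5 + 4))/(-21) = -(-1)*4*9/84 = -1/21*(-9) = 3/7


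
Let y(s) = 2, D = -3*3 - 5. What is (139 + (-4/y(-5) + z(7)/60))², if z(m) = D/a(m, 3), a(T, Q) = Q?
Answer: 151856329/8100 ≈ 18748.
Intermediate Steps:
D = -14 (D = -9 - 5 = -14)
z(m) = -14/3
(139 + (-4/y(-5) + z(7)/60))² = (139 + (-4/2 - 14/3/60))² = (139 + (-4*½ - 14/3*1/60))² = (139 + (-2 - 7/90))² = (139 - 187/90)² = (12323/90)² = 151856329/8100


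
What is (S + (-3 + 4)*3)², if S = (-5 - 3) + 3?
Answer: 4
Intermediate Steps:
S = -5 (S = -8 + 3 = -5)
(S + (-3 + 4)*3)² = (-5 + (-3 + 4)*3)² = (-5 + 1*3)² = (-5 + 3)² = (-2)² = 4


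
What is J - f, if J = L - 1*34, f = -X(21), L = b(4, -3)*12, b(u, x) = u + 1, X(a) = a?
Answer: 47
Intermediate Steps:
b(u, x) = 1 + u
L = 60 (L = (1 + 4)*12 = 5*12 = 60)
f = -21 (f = -1*21 = -21)
J = 26 (J = 60 - 1*34 = 60 - 34 = 26)
J - f = 26 - 1*(-21) = 26 + 21 = 47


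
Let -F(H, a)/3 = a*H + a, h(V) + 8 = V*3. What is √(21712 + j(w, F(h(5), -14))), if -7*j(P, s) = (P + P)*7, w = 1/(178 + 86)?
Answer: √94577439/66 ≈ 147.35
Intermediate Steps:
h(V) = -8 + 3*V (h(V) = -8 + V*3 = -8 + 3*V)
w = 1/264 ≈ 0.0037879
F(H, a) = -3*a - 3*H*a (F(H, a) = -3*(a*H + a) = -3*(H*a + a) = -3*(a + H*a) = -3*a - 3*H*a)
j(P, s) = -2*P (j(P, s) = -(P + P)*7/7 = -2*P*7/7 = -2*P)
√(21712 + j(w, F(h(5), -14))) = √(21712 - 2*1/264) = √(21712 - 1/132) = √(2865983/132) = √94577439/66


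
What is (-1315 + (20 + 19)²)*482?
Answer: 99292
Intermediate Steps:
(-1315 + (20 + 19)²)*482 = (-1315 + 39²)*482 = (-1315 + 1521)*482 = 206*482 = 99292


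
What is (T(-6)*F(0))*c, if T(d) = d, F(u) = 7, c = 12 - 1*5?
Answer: -294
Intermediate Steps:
c = 7 (c = 12 - 5 = 7)
(T(-6)*F(0))*c = -6*7*7 = -42*7 = -294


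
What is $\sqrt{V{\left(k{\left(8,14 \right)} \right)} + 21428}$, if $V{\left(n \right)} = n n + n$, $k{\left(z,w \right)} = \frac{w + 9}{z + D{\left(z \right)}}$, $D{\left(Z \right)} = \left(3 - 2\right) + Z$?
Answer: $\frac{2 \sqrt{1548403}}{17} \approx 146.39$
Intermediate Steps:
$D{\left(Z \right)} = 1 + Z$
$k{\left(z,w \right)} = \frac{9 + w}{1 + 2 z}$ ($k{\left(z,w \right)} = \frac{w + 9}{z + \left(1 + z\right)} = \frac{9 + w}{1 + 2 z}$)
$V{\left(n \right)} = n + n^{2}$ ($V{\left(n \right)} = n^{2} + n = n + n^{2}$)
$\sqrt{V{\left(k{\left(8,14 \right)} \right)} + 21428} = \sqrt{\frac{9 + 14}{1 + 2 \cdot 8} \left(1 + \frac{9 + 14}{1 + 2 \cdot 8}\right) + 21428} = \sqrt{\frac{1}{1 + 16} \cdot 23 \left(1 + \frac{1}{1 + 16} \cdot 23\right) + 21428} = \sqrt{\frac{1}{17} \cdot 23 \left(1 + \frac{1}{17} \cdot 23\right) + 21428} = \sqrt{\frac{23 \left(1 + \frac{23}{17}\right)}{17} + 21428} = \sqrt{\frac{23}{17} \cdot \frac{40}{17} + 21428} = \sqrt{\frac{920}{289} + 21428} = \sqrt{\frac{6193612}{289}} = \frac{2 \sqrt{1548403}}{17}$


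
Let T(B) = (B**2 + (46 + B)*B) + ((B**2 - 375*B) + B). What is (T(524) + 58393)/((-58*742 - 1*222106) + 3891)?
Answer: -710249/261251 ≈ -2.7186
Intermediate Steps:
T(B) = -374*B + 2*B**2 + B*(46 + B) (T(B) = (B**2 + B*(46 + B)) + (B**2 - 374*B) = -374*B + 2*B**2 + B*(46 + B))
(T(524) + 58393)/((-58*742 - 1*222106) + 3891) = (524*(-328 + 3*524) + 58393)/((-58*742 - 1*222106) + 3891) = (524*(-328 + 1572) + 58393)/((-43036 - 222106) + 3891) = (524*1244 + 58393)/(-265142 + 3891) = (651856 + 58393)/(-261251) = 710249*(-1/261251) = -710249/261251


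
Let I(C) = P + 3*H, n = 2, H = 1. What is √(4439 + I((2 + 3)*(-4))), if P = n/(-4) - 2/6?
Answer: √159882/6 ≈ 66.642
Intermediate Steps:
P = -⅚ (P = 2/(-4) - 2/6 = 2*(-¼) - 2*⅙ = -½ - ⅓ = -⅚ ≈ -0.83333)
I(C) = 13/6 (I(C) = -⅚ + 3*1 = -⅚ + 3 = 13/6)
√(4439 + I((2 + 3)*(-4))) = √(4439 + 13/6) = √(26647/6) = √159882/6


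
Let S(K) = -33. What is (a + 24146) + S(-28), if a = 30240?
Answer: 54353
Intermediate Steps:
(a + 24146) + S(-28) = (30240 + 24146) - 33 = 54386 - 33 = 54353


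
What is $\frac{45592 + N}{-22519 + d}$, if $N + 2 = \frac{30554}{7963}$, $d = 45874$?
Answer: $\frac{363063724}{185975865} \approx 1.9522$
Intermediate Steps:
$N = \frac{14628}{7963}$ ($N = -2 + \frac{30554}{7963} = \frac{14628}{7963} \approx 1.837$)
$\frac{45592 + N}{-22519 + d} = \frac{45592 + \frac{14628}{7963}}{-22519 + 45874} = \frac{363063724}{7963 \cdot 23355} = \frac{363063724}{7963} \cdot \frac{1}{23355} = \frac{363063724}{185975865}$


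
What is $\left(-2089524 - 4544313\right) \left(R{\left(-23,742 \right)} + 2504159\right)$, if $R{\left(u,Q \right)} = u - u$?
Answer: $-16612182628083$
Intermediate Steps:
$R{\left(u,Q \right)} = 0$
$\left(-2089524 - 4544313\right) \left(R{\left(-23,742 \right)} + 2504159\right) = \left(-2089524 - 4544313\right) \left(0 + 2504159\right) = \left(-6633837\right) 2504159 = -16612182628083$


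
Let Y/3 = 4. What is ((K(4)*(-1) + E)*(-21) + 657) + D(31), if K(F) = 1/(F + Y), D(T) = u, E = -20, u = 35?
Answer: 17813/16 ≈ 1113.3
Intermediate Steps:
Y = 12 (Y = 3*4 = 12)
D(T) = 35
K(F) = 1/(12 + F) (K(F) = 1/(F + 12) = 1/(12 + F))
((K(4)*(-1) + E)*(-21) + 657) + D(31) = ((-1/(12 + 4) - 20)*(-21) + 657) + 35 = ((-1/16 - 20)*(-21) + 657) + 35 = (-321/16*(-21) + 657) + 35 = (6741/16 + 657) + 35 = 17253/16 + 35 = 17813/16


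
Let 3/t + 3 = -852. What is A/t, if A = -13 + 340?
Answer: -93195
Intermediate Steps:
t = -1/285 (t = 3/(-3 - 852) = 3/(-855) = 3*(-1/855) = -1/285 ≈ -0.0035088)
A = 327
A/t = 327/(-1/285) = 327*(-285) = -93195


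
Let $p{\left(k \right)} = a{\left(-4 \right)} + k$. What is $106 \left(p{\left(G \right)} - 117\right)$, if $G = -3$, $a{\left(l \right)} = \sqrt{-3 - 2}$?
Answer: $-12720 + 106 i \sqrt{5} \approx -12720.0 + 237.02 i$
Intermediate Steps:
$a{\left(l \right)} = i \sqrt{5}$ ($a{\left(l \right)} = \sqrt{-5} = i \sqrt{5}$)
$p{\left(k \right)} = k + i \sqrt{5}$ ($p{\left(k \right)} = i \sqrt{5} + k = k + i \sqrt{5}$)
$106 \left(p{\left(G \right)} - 117\right) = 106 \left(\left(-3 + i \sqrt{5}\right) - 117\right) = 106 \left(-120 + i \sqrt{5}\right) = -12720 + 106 i \sqrt{5}$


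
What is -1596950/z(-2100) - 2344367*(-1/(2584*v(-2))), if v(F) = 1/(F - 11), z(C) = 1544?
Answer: -6397831653/498712 ≈ -12829.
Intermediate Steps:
v(F) = 1/(-11 + F)
-1596950/z(-2100) - 2344367*(-1/(2584*v(-2))) = -1596950/1544 - 2344367/((-19/(-11 - 2))*136) = -1596950*1/1544 - 2344367/((-19/(-13))*136) = -798475/772 - 2344367/(-1/13*(-19)*136) = -798475/772 - 2344367/((19/13)*136) = -798475/772 - 2344367/2584/13 = -798475/772 - 2344367*13/2584 = -798475/772 - 30476771/2584 = -6397831653/498712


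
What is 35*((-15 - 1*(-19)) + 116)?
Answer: 4200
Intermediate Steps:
35*((-15 - 1*(-19)) + 116) = 35*((-15 + 19) + 116) = 35*(4 + 116) = 35*120 = 4200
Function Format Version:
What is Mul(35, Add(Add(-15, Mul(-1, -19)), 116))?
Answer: 4200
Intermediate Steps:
Mul(35, Add(Add(-15, Mul(-1, -19)), 116)) = Mul(35, Add(Add(-15, 19), 116)) = Mul(35, Add(4, 116)) = Mul(35, 120) = 4200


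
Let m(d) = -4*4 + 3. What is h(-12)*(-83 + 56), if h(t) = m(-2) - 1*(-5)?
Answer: 216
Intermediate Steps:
m(d) = -13 (m(d) = -16 + 3 = -13)
h(t) = -8 (h(t) = -13 - 1*(-5) = -13 + 5 = -8)
h(-12)*(-83 + 56) = -8*(-83 + 56) = -8*(-27) = 216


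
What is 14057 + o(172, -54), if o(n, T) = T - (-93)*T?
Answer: 8981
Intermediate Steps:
o(n, T) = 94*T (o(n, T) = T + 93*T = 94*T)
14057 + o(172, -54) = 14057 + 94*(-54) = 14057 - 5076 = 8981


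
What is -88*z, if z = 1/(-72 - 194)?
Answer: 44/133 ≈ 0.33083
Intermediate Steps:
z = -1/266 (z = 1/(-266) = -1/266 ≈ -0.0037594)
-88*z = -88*(-1/266) = 44/133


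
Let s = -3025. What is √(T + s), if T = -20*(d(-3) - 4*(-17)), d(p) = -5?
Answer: I*√4285 ≈ 65.46*I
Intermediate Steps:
T = -1260 (T = -20*(-5 - 4*(-17)) = -20*(-5 + 68) = -20*63 = -1260)
√(T + s) = √(-1260 - 3025) = √(-4285) = I*√4285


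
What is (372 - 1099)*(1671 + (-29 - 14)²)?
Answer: -2559040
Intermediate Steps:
(372 - 1099)*(1671 + (-29 - 14)²) = -727*(1671 + (-43)²) = -727*(1671 + 1849) = -727*3520 = -2559040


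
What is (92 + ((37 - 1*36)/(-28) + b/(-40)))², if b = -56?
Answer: 170851041/19600 ≈ 8716.9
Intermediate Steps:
(92 + ((37 - 1*36)/(-28) + b/(-40)))² = (92 + ((37 - 1*36)/(-28) - 56/(-40)))² = (92 + ((37 - 36)*(-1/28) - 56*(-1/40)))² = (92 + (1*(-1/28) + 7/5))² = (92 + (-1/28 + 7/5))² = (92 + 191/140)² = (13071/140)² = 170851041/19600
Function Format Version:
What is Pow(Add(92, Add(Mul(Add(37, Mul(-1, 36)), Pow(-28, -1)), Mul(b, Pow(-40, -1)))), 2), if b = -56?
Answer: Rational(170851041, 19600) ≈ 8716.9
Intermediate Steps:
Pow(Add(92, Add(Mul(Add(37, Mul(-1, 36)), Pow(-28, -1)), Mul(b, Pow(-40, -1)))), 2) = Pow(Add(92, Add(Mul(Add(37, Mul(-1, 36)), Pow(-28, -1)), Mul(-56, Pow(-40, -1)))), 2) = Pow(Add(92, Add(Mul(Add(37, -36), Rational(-1, 28)), Mul(-56, Rational(-1, 40)))), 2) = Pow(Add(92, Add(Mul(1, Rational(-1, 28)), Rational(7, 5))), 2) = Pow(Add(92, Add(Rational(-1, 28), Rational(7, 5))), 2) = Pow(Add(92, Rational(191, 140)), 2) = Pow(Rational(13071, 140), 2) = Rational(170851041, 19600)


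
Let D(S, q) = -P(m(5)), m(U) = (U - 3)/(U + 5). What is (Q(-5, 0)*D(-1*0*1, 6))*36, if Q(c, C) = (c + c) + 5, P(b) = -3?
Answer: -540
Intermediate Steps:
m(U) = (-3 + U)/(5 + U)
D(S, q) = 3 (D(S, q) = -1*(-3) = 3)
Q(c, C) = 5 + 2*c (Q(c, C) = 2*c + 5 = 5 + 2*c)
(Q(-5, 0)*D(-1*0*1, 6))*36 = ((5 + 2*(-5))*3)*36 = ((5 - 10)*3)*36 = -5*3*36 = -15*36 = -540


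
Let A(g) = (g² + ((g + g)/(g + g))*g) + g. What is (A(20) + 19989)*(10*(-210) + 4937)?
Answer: 57957073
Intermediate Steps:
A(g) = g² + 2*g (A(g) = (g² + ((2*g)/((2*g)))*g) + g = (g² + ((2*g)*(1/(2*g)))*g) + g = (g² + 1*g) + g = (g² + g) + g = (g + g²) + g = g² + 2*g)
(A(20) + 19989)*(10*(-210) + 4937) = (20*(2 + 20) + 19989)*(10*(-210) + 4937) = (20*22 + 19989)*(-2100 + 4937) = (440 + 19989)*2837 = 20429*2837 = 57957073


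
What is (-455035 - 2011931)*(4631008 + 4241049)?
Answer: -21887062969062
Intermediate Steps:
(-455035 - 2011931)*(4631008 + 4241049) = -2466966*8872057 = -21887062969062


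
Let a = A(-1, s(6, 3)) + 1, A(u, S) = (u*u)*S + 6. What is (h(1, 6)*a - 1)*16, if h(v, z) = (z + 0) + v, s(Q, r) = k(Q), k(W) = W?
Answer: 1440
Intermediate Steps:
s(Q, r) = Q
A(u, S) = 6 + S*u**2 (A(u, S) = u**2*S + 6 = S*u**2 + 6 = 6 + S*u**2)
h(v, z) = v + z (h(v, z) = z + v = v + z)
a = 13 (a = (6 + 6*(-1)**2) + 1 = (6 + 6*1) + 1 = (6 + 6) + 1 = 12 + 1 = 13)
(h(1, 6)*a - 1)*16 = ((1 + 6)*13 - 1)*16 = (7*13 - 1)*16 = (91 - 1)*16 = 90*16 = 1440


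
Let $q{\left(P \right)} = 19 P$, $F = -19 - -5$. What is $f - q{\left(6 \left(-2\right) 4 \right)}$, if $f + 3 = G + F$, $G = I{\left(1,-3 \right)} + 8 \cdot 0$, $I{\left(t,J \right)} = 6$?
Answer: $901$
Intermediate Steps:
$F = -14$ ($F = -19 + 5 = -14$)
$G = 6$ ($G = 6 + 8 \cdot 0 = 6 + 0 = 6$)
$f = -11$ ($f = -3 + \left(6 - 14\right) = -3 - 8 = -11$)
$f - q{\left(6 \left(-2\right) 4 \right)} = -11 - 19 \cdot 6 \left(-2\right) 4 = -11 - 19 \left(\left(-12\right) 4\right) = -11 - 19 \left(-48\right) = -11 - -912 = -11 + 912 = 901$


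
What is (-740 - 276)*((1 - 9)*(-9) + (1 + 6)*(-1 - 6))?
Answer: -23368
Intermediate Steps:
(-740 - 276)*((1 - 9)*(-9) + (1 + 6)*(-1 - 6)) = -1016*(-8*(-9) + 7*(-7)) = -1016*(72 - 49) = -1016*23 = -23368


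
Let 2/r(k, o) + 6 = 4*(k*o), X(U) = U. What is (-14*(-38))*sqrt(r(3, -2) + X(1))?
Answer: 532*sqrt(210)/15 ≈ 513.96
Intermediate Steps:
r(k, o) = 2/(-6 + 4*k*o) (r(k, o) = 2/(-6 + 4*(k*o)) = 2/(-6 + 4*k*o))
(-14*(-38))*sqrt(r(3, -2) + X(1)) = (-14*(-38))*sqrt(1/(-3 + 2*3*(-2)) + 1) = 532*sqrt(1/(-3 - 12) + 1) = 532*sqrt(1/(-15) + 1) = 532*sqrt(-1/15 + 1) = 532*sqrt(14/15) = 532*(sqrt(210)/15) = 532*sqrt(210)/15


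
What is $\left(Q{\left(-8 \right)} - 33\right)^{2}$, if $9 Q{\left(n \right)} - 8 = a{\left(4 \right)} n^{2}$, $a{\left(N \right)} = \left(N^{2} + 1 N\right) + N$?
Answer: $\frac{1555009}{81} \approx 19198.0$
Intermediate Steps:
$a{\left(N \right)} = N^{2} + 2 N$ ($a{\left(N \right)} = \left(N^{2} + N\right) + N = \left(N + N^{2}\right) + N = N^{2} + 2 N$)
$Q{\left(n \right)} = \frac{8}{9} + \frac{8 n^{2}}{3}$ ($Q{\left(n \right)} = \frac{8}{9} + \frac{4 \left(2 + 4\right) n^{2}}{9} = \frac{8}{9} + \frac{4 \cdot 6 n^{2}}{9} = \frac{8}{9} + \frac{24 n^{2}}{9} = \frac{8}{9} + \frac{8 n^{2}}{3}$)
$\left(Q{\left(-8 \right)} - 33\right)^{2} = \left(\left(\frac{8}{9} + \frac{8 \left(-8\right)^{2}}{3}\right) - 33\right)^{2} = \left(\left(\frac{8}{9} + \frac{8}{3} \cdot 64\right) - 33\right)^{2} = \left(\left(\frac{8}{9} + \frac{512}{3}\right) - 33\right)^{2} = \left(\frac{1544}{9} - 33\right)^{2} = \left(\frac{1247}{9}\right)^{2} = \frac{1555009}{81}$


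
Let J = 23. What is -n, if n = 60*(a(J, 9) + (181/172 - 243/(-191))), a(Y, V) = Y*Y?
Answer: -261826125/8213 ≈ -31879.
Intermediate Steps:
a(Y, V) = Y²
n = 261826125/8213 (n = 60*(23² + (181/172 - 243/(-191))) = 60*(529 + (181*(1/172) - 243*(-1/191))) = 60*(529 + (181/172 + 243/191)) = 60*(529 + 76367/32852) = 60*(17455075/32852) = 261826125/8213 ≈ 31879.)
-n = -1*261826125/8213 = -261826125/8213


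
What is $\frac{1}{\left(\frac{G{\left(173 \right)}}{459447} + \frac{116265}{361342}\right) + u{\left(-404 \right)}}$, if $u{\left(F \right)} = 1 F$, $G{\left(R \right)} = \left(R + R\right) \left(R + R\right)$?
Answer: $- \frac{166017497874}{66974393116769} \approx -0.0024788$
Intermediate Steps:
$G{\left(R \right)} = 4 R^{2}$ ($G{\left(R \right)} = 2 R 2 R = 4 R^{2}$)
$u{\left(F \right)} = F$
$\frac{1}{\left(\frac{G{\left(173 \right)}}{459447} + \frac{116265}{361342}\right) + u{\left(-404 \right)}} = \frac{1}{\left(\frac{4 \cdot 173^{2}}{459447} + \frac{116265}{361342}\right) - 404} = \frac{1}{\left(4 \cdot 29929 \cdot \frac{1}{459447} + 116265 \cdot \frac{1}{361342}\right) - 404} = \frac{1}{\left(119716 \cdot \frac{1}{459447} + \frac{116265}{361342}\right) - 404} = \frac{1}{\left(\frac{119716}{459447} + \frac{116265}{361342}\right) - 404} = \frac{1}{\frac{96676024327}{166017497874} - 404} = \frac{1}{- \frac{66974393116769}{166017497874}} = - \frac{166017497874}{66974393116769}$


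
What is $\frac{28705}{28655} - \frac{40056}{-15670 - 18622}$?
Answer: $\frac{106607827}{49131863} \approx 2.1698$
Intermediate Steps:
$\frac{28705}{28655} - \frac{40056}{-15670 - 18622} = 28705 \cdot \frac{1}{28655} - \frac{40056}{-34292} = \frac{5741}{5731} - - \frac{10014}{8573} = \frac{5741}{5731} + \frac{10014}{8573} = \frac{106607827}{49131863}$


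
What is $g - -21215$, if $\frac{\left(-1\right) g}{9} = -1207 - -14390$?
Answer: $-97432$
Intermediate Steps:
$g = -118647$ ($g = - 9 \left(-1207 - -14390\right) = - 9 \left(-1207 + 14390\right) = \left(-9\right) 13183 = -118647$)
$g - -21215 = -118647 - -21215 = -118647 + 21215 = -97432$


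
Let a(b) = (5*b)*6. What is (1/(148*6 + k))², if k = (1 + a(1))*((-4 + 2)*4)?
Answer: 1/409600 ≈ 2.4414e-6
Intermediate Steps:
a(b) = 30*b
k = -248 (k = (1 + 30*1)*((-4 + 2)*4) = (1 + 30)*(-2*4) = 31*(-8) = -248)
(1/(148*6 + k))² = (1/(148*6 - 248))² = (1/(888 - 248))² = (1/640)² = 1/409600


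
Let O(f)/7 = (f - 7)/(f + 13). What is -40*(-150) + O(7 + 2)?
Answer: 66007/11 ≈ 6000.6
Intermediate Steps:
O(f) = 7*(-7 + f)/(13 + f) (O(f) = 7*((f - 7)/(f + 13)) = 7*((-7 + f)/(13 + f)) = 7*(-7 + f)/(13 + f))
-40*(-150) + O(7 + 2) = -40*(-150) + 7*(-7 + (7 + 2))/(13 + (7 + 2)) = 6000 + 7*(-7 + 9)/(13 + 9) = 6000 + 7*2/22 = 6000 + 7*(1/22)*2 = 6000 + 7/11 = 66007/11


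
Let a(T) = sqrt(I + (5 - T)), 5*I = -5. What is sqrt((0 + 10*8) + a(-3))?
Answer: sqrt(80 + sqrt(7)) ≈ 9.0910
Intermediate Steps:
I = -1 (I = (1/5)*(-5) = -1)
a(T) = sqrt(4 - T) (a(T) = sqrt(-1 + (5 - T)) = sqrt(4 - T))
sqrt((0 + 10*8) + a(-3)) = sqrt((0 + 10*8) + sqrt(4 - 1*(-3))) = sqrt((0 + 80) + sqrt(4 + 3)) = sqrt(80 + sqrt(7))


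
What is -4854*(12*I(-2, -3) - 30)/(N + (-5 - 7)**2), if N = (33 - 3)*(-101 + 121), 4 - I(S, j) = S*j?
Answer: 21843/62 ≈ 352.31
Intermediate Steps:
I(S, j) = 4 - S*j
N = 600 (N = 30*20 = 600)
-4854*(12*I(-2, -3) - 30)/(N + (-5 - 7)**2) = -4854*(12*(4 - 1*(-2)*(-3)) - 30)/(600 + (-5 - 7)**2) = -4854*(12*(4 - 6) - 30)/(600 + (-12)**2) = -4854*(12*(-2) - 30)/(600 + 144) = -4854*(-24 - 30)/744 = -(-262116)/744 = -4854*(-9/124) = 21843/62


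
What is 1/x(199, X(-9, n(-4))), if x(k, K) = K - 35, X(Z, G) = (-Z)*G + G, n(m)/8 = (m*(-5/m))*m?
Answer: 1/1565 ≈ 0.00063898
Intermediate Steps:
n(m) = -40*m (n(m) = 8*((m*(-5/m))*m) = 8*(-5*m) = -40*m)
X(Z, G) = G - G*Z (X(Z, G) = -G*Z + G = G - G*Z)
x(k, K) = -35 + K
1/x(199, X(-9, n(-4))) = 1/(-35 + (-40*(-4))*(1 - 1*(-9))) = 1/(-35 + 160*(1 + 9)) = 1/(-35 + 160*10) = 1/(-35 + 1600) = 1/1565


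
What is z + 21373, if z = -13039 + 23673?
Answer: 32007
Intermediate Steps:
z = 10634
z + 21373 = 10634 + 21373 = 32007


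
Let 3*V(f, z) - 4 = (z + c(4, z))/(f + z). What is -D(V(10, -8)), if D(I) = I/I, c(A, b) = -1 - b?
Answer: -1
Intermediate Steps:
V(f, z) = 4/3 - 1/(3*(f + z)) (V(f, z) = 4/3 + ((z + (-1 - z))/(f + z))/3 = 4/3 + (-1/(f + z))/3 = 4/3 - 1/(3*(f + z)))
D(I) = 1
-D(V(10, -8)) = -1*1 = -1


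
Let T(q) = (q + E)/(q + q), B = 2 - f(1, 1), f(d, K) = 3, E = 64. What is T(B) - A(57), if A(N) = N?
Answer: -177/2 ≈ -88.500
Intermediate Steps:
B = -1 (B = 2 - 1*3 = 2 - 3 = -1)
T(q) = (64 + q)/(2*q) (T(q) = (q + 64)/(q + q) = (64 + q)/((2*q)) = (64 + q)*(1/(2*q)) = (64 + q)/(2*q))
T(B) - A(57) = (½)*(64 - 1)/(-1) - 1*57 = (½)*(-1)*63 - 57 = -63/2 - 57 = -177/2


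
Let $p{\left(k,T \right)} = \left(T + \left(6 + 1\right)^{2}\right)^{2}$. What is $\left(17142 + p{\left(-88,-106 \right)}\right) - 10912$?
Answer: $9479$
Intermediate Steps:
$p{\left(k,T \right)} = \left(49 + T\right)^{2}$ ($p{\left(k,T \right)} = \left(T + 7^{2}\right)^{2} = \left(T + 49\right)^{2} = \left(49 + T\right)^{2}$)
$\left(17142 + p{\left(-88,-106 \right)}\right) - 10912 = \left(17142 + \left(49 - 106\right)^{2}\right) - 10912 = \left(17142 + \left(-57\right)^{2}\right) - 10912 = \left(17142 + 3249\right) - 10912 = 20391 - 10912 = 9479$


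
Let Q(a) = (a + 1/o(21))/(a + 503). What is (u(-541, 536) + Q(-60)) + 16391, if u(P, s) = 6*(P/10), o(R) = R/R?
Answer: 35586781/2215 ≈ 16066.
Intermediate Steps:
o(R) = 1
u(P, s) = 3*P/5 (u(P, s) = 6*(P*(⅒)) = 6*(P/10) = 3*P/5)
Q(a) = (1 + a)/(503 + a) (Q(a) = (a + 1/1)/(a + 503) = (a + 1)/(503 + a) = (1 + a)/(503 + a))
(u(-541, 536) + Q(-60)) + 16391 = ((⅗)*(-541) + (1 - 60)/(503 - 60)) + 16391 = (-1623/5 - 59/443) + 16391 = -719284/2215 + 16391 = 35586781/2215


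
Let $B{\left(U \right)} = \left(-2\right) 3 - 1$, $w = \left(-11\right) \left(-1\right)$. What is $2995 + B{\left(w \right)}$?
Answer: $2988$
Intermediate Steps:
$w = 11$
$B{\left(U \right)} = -7$ ($B{\left(U \right)} = -6 - 1 = -7$)
$2995 + B{\left(w \right)} = 2995 - 7 = 2988$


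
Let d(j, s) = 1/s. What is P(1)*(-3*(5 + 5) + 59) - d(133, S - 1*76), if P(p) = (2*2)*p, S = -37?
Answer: 13109/113 ≈ 116.01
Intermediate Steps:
P(p) = 4*p
P(1)*(-3*(5 + 5) + 59) - d(133, S - 1*76) = (4*1)*(-3*(5 + 5) + 59) - 1/(-37 - 1*76) = 4*(-3*10 + 59) - 1/(-37 - 76) = 4*(-30 + 59) - 1/(-113) = 4*29 - 1*(-1/113) = 116 + 1/113 = 13109/113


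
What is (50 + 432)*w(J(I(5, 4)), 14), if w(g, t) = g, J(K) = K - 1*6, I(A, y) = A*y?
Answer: 6748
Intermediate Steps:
J(K) = -6 + K (J(K) = K - 6 = -6 + K)
(50 + 432)*w(J(I(5, 4)), 14) = (50 + 432)*(-6 + 5*4) = 482*(-6 + 20) = 482*14 = 6748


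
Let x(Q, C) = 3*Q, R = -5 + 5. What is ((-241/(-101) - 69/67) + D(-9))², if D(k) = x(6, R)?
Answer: 17156808256/45792289 ≈ 374.67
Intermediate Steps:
R = 0
D(k) = 18 (D(k) = 3*6 = 18)
((-241/(-101) - 69/67) + D(-9))² = ((-241/(-101) - 69/67) + 18)² = ((-241*(-1/101) - 69*1/67) + 18)² = ((241/101 - 69/67) + 18)² = (9178/6767 + 18)² = (130984/6767)² = 17156808256/45792289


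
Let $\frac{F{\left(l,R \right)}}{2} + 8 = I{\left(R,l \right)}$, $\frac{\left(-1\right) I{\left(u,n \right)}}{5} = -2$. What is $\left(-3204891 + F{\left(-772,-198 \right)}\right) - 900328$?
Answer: $-4105215$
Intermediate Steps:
$I{\left(u,n \right)} = 10$ ($I{\left(u,n \right)} = \left(-5\right) \left(-2\right) = 10$)
$F{\left(l,R \right)} = 4$ ($F{\left(l,R \right)} = -16 + 2 \cdot 10 = -16 + 20 = 4$)
$\left(-3204891 + F{\left(-772,-198 \right)}\right) - 900328 = \left(-3204891 + 4\right) - 900328 = -3204887 - 900328 = -4105215$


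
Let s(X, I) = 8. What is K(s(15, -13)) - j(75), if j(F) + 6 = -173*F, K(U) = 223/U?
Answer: 104071/8 ≈ 13009.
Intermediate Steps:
j(F) = -6 - 173*F
K(s(15, -13)) - j(75) = 223/8 - (-6 - 173*75) = 223*(⅛) - (-6 - 12975) = 223/8 - 1*(-12981) = 223/8 + 12981 = 104071/8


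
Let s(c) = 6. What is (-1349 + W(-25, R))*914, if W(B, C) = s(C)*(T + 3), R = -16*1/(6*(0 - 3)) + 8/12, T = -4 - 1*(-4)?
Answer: -1216534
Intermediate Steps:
T = 0 (T = -4 + 4 = 0)
R = 14/9 (R = -16/((-3*6)) + 8*(1/12) = -16/(-18) + ⅔ = -16*(-1/18) + ⅔ = 8/9 + ⅔ = 14/9 ≈ 1.5556)
W(B, C) = 18 (W(B, C) = 6*(0 + 3) = 6*3 = 18)
(-1349 + W(-25, R))*914 = (-1349 + 18)*914 = -1331*914 = -1216534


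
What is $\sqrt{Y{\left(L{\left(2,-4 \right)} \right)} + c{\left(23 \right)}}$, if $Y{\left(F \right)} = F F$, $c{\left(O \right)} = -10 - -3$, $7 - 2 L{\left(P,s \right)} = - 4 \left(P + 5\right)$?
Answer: $\frac{3 \sqrt{133}}{2} \approx 17.299$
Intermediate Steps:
$L{\left(P,s \right)} = \frac{27}{2} + 2 P$ ($L{\left(P,s \right)} = \frac{7}{2} - \frac{\left(-4\right) \left(P + 5\right)}{2} = \frac{7}{2} - \frac{\left(-4\right) \left(5 + P\right)}{2} = \frac{7}{2} - \frac{-20 - 4 P}{2} = \frac{7}{2} + \left(10 + 2 P\right) = \frac{27}{2} + 2 P$)
$c{\left(O \right)} = -7$ ($c{\left(O \right)} = -10 + 3 = -7$)
$Y{\left(F \right)} = F^{2}$
$\sqrt{Y{\left(L{\left(2,-4 \right)} \right)} + c{\left(23 \right)}} = \sqrt{\left(\frac{27}{2} + 2 \cdot 2\right)^{2} - 7} = \sqrt{\left(\frac{27}{2} + 4\right)^{2} - 7} = \sqrt{\left(\frac{35}{2}\right)^{2} - 7} = \sqrt{\frac{1225}{4} - 7} = \sqrt{\frac{1197}{4}} = \frac{3 \sqrt{133}}{2}$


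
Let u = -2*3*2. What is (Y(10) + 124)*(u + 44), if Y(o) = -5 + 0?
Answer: 3808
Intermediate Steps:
u = -12 (u = -6*2 = -12)
Y(o) = -5
(Y(10) + 124)*(u + 44) = (-5 + 124)*(-12 + 44) = 119*32 = 3808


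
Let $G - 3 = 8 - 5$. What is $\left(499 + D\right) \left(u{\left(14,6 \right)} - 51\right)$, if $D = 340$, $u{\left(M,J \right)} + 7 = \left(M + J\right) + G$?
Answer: $-26848$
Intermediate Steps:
$G = 6$ ($G = 3 + \left(8 - 5\right) = 3 + 3 = 6$)
$u{\left(M,J \right)} = -1 + J + M$ ($u{\left(M,J \right)} = -7 + \left(\left(M + J\right) + 6\right) = -7 + \left(\left(J + M\right) + 6\right) = -7 + \left(6 + J + M\right) = -1 + J + M$)
$\left(499 + D\right) \left(u{\left(14,6 \right)} - 51\right) = \left(499 + 340\right) \left(\left(-1 + 6 + 14\right) - 51\right) = 839 \left(19 - 51\right) = 839 \left(-32\right) = -26848$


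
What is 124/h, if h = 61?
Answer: 124/61 ≈ 2.0328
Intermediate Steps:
124/h = 124/61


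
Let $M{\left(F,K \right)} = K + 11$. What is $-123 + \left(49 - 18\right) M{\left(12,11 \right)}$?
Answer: $559$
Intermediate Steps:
$M{\left(F,K \right)} = 11 + K$
$-123 + \left(49 - 18\right) M{\left(12,11 \right)} = -123 + \left(49 - 18\right) \left(11 + 11\right) = -123 + \left(49 - 18\right) 22 = -123 + 31 \cdot 22 = -123 + 682 = 559$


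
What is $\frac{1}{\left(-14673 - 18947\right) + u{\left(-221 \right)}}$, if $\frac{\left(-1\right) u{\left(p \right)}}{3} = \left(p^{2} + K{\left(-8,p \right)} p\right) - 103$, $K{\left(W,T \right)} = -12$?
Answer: $- \frac{1}{187790} \approx -5.3251 \cdot 10^{-6}$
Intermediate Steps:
$u{\left(p \right)} = 309 - 3 p^{2} + 36 p$ ($u{\left(p \right)} = - 3 \left(\left(p^{2} - 12 p\right) - 103\right) = - 3 \left(-103 + p^{2} - 12 p\right) = 309 - 3 p^{2} + 36 p$)
$\frac{1}{\left(-14673 - 18947\right) + u{\left(-221 \right)}} = \frac{1}{\left(-14673 - 18947\right) + \left(309 - 3 \left(-221\right)^{2} + 36 \left(-221\right)\right)} = \frac{1}{-33620 - 154170} = \frac{1}{-187790} = - \frac{1}{187790}$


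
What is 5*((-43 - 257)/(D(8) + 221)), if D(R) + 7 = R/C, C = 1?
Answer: -250/37 ≈ -6.7568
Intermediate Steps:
D(R) = -7 + R (D(R) = -7 + R/1 = -7 + R*1 = -7 + R)
5*((-43 - 257)/(D(8) + 221)) = 5*((-43 - 257)/((-7 + 8) + 221)) = 5*(-300/(1 + 221)) = 5*(-300/222) = 5*(-300*1/222) = 5*(-50/37) = -250/37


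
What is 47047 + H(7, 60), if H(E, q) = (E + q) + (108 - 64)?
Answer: 47158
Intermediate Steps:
H(E, q) = 44 + E + q (H(E, q) = (E + q) + 44 = 44 + E + q)
47047 + H(7, 60) = 47047 + (44 + 7 + 60) = 47047 + 111 = 47158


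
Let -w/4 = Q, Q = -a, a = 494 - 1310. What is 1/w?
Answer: -1/3264 ≈ -0.00030637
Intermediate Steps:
a = -816
Q = 816 (Q = -1*(-816) = 816)
w = -3264 (w = -4*816 = -3264)
1/w = 1/(-3264) = -1/3264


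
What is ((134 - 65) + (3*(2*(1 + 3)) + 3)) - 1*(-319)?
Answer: 415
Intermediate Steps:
((134 - 65) + (3*(2*(1 + 3)) + 3)) - 1*(-319) = (69 + (3*(2*4) + 3)) + 319 = (69 + (3*8 + 3)) + 319 = (69 + (24 + 3)) + 319 = (69 + 27) + 319 = 96 + 319 = 415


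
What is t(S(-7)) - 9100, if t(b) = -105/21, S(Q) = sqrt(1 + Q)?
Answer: -9105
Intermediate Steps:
t(b) = -5 (t(b) = -105*1/21 = -5)
t(S(-7)) - 9100 = -5 - 9100 = -9105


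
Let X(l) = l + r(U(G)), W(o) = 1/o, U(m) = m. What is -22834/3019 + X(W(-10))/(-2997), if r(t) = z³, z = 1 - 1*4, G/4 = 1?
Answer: -683516831/90479430 ≈ -7.5544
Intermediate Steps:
G = 4 (G = 4*1 = 4)
z = -3 (z = 1 - 4 = -3)
r(t) = -27 (r(t) = (-3)³ = -27)
X(l) = -27 + l (X(l) = l - 27 = -27 + l)
-22834/3019 + X(W(-10))/(-2997) = -22834/3019 + (-27 + 1/(-10))/(-2997) = -22834*1/3019 + (-27 - ⅒)*(-1/2997) = -22834/3019 - 271/10*(-1/2997) = -22834/3019 + 271/29970 = -683516831/90479430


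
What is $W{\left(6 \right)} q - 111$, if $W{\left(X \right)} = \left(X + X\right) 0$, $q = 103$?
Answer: $-111$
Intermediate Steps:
$W{\left(X \right)} = 0$ ($W{\left(X \right)} = 2 X 0 = 0$)
$W{\left(6 \right)} q - 111 = 0 \cdot 103 - 111 = 0 - 111 = -111$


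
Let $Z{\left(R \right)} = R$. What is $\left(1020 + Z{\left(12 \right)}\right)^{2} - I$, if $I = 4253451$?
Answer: $-3188427$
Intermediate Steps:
$\left(1020 + Z{\left(12 \right)}\right)^{2} - I = \left(1020 + 12\right)^{2} - 4253451 = 1032^{2} - 4253451 = 1065024 - 4253451 = -3188427$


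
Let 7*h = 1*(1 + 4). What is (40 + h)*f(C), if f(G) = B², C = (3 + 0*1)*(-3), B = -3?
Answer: 2565/7 ≈ 366.43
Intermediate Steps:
C = -9 (C = (3 + 0)*(-3) = 3*(-3) = -9)
h = 5/7 (h = (1*(1 + 4))/7 = (1*5)/7 = (⅐)*5 = 5/7 ≈ 0.71429)
f(G) = 9 (f(G) = (-3)² = 9)
(40 + h)*f(C) = (40 + 5/7)*9 = (285/7)*9 = 2565/7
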